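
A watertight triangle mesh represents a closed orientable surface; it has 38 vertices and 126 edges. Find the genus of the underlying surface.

3

Every face is a triangle and each edge borders two faces, so 3F = 2·126, giving F = 84.
χ = V − E + F = 38 − 126 + 84 = -4.
For a closed orientable surface χ = 2 − 2g, so g = (2 − (-4))/2 = 3.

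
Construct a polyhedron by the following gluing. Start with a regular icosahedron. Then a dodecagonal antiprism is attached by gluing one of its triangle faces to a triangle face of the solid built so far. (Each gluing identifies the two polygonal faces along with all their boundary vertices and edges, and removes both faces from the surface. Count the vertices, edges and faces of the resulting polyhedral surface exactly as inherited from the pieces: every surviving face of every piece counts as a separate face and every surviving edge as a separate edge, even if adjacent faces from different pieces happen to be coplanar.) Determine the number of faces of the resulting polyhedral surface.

A regular icosahedron: V=12, E=30, F=20.
Attach a dodecagonal antiprism (V=24, E=48, F=26) along a 3-gon: merge 3 vertices and 3 edges, delete both glued faces → V=33, E=75, F=44.
Check: V − E + F = 33 − 75 + 44 = 2.

44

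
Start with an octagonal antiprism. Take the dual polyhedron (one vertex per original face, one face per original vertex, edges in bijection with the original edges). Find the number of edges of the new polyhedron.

32

The base solid has V = 16, E = 32, F = 18.
The dual swaps V and F and preserves E: V′ = F = 18, E′ = E = 32, F′ = V = 16.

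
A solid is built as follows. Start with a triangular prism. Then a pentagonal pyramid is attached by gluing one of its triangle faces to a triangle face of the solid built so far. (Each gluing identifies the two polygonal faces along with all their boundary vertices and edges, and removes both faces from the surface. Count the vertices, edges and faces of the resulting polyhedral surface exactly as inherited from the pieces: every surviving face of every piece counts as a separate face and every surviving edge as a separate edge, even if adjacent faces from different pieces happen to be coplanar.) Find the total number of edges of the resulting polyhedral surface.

16

A triangular prism: V=6, E=9, F=5.
Attach a pentagonal pyramid (V=6, E=10, F=6) along a 3-gon: merge 3 vertices and 3 edges, delete both glued faces → V=9, E=16, F=9.
Check: V − E + F = 9 − 16 + 9 = 2.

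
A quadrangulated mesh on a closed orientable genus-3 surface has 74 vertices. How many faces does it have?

78

χ = 2 − 2·3 = -4, and every face is a square so 4F = 2E.
V − E + F = -4 with E = 4F/2 gives 74 − (4/2 − 1)·F = -4, so F = 78 and E = 156.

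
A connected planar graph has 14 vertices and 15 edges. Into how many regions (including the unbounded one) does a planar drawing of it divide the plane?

3

Euler's formula for a connected plane graph: V − E + F = 2, so F = 2 − 14 + 15 = 3.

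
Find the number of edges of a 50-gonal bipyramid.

150

A bipyramid over an n-gon has 2n triangular faces and n + 2 vertices: V = 50 + 2 = 52, E = 3·50 = 150, F = 2·50 = 100.
Check: V − E + F = 52 − 150 + 100 = 2.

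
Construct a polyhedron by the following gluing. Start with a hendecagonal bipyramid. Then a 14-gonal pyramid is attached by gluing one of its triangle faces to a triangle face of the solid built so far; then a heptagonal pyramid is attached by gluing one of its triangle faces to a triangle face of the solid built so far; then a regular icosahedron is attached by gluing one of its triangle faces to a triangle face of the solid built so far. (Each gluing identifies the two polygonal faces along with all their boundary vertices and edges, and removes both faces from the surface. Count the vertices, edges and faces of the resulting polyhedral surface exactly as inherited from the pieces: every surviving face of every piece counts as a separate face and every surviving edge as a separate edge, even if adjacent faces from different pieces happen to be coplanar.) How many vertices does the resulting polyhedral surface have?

39

A hendecagonal bipyramid: V=13, E=33, F=22.
Attach a 14-gonal pyramid (V=15, E=28, F=15) along a 3-gon: merge 3 vertices and 3 edges, delete both glued faces → V=25, E=58, F=35.
Attach a heptagonal pyramid (V=8, E=14, F=8) along a 3-gon: merge 3 vertices and 3 edges, delete both glued faces → V=30, E=69, F=41.
Attach a regular icosahedron (V=12, E=30, F=20) along a 3-gon: merge 3 vertices and 3 edges, delete both glued faces → V=39, E=96, F=59.
Check: V − E + F = 39 − 96 + 59 = 2.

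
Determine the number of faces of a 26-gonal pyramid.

27

A pyramid on an n-gon base has one n-gon and n triangles: V = 26 + 1 = 27, E = 2·26 = 52, F = 26 + 1 = 27.
Check: V − E + F = 27 − 52 + 27 = 2.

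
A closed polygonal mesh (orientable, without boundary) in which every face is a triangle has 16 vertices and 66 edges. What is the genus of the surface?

4

Every face is a triangle and each edge borders two faces, so 3F = 2·66, giving F = 44.
χ = V − E + F = 16 − 66 + 44 = -6.
For a closed orientable surface χ = 2 − 2g, so g = (2 − (-6))/2 = 4.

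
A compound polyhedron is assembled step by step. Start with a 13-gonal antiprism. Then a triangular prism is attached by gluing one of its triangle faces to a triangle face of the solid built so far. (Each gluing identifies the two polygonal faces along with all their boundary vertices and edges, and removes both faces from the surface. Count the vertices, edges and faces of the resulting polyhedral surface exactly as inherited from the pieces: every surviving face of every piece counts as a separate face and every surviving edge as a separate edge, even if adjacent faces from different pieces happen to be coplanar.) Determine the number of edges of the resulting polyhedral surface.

A 13-gonal antiprism: V=26, E=52, F=28.
Attach a triangular prism (V=6, E=9, F=5) along a 3-gon: merge 3 vertices and 3 edges, delete both glued faces → V=29, E=58, F=31.
Check: V − E + F = 29 − 58 + 31 = 2.

58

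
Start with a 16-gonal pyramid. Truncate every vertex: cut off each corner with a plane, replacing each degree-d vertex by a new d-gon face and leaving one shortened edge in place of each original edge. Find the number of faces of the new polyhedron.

34

The base solid has V = 17, E = 32, F = 17.
Truncation replaces each original edge-end by a new vertex, so V′ = 2E = 64.
Each original edge survives, and each old vertex of degree d contributes d new edges; summing degrees gives Σd = 2E, so E′ = E + 2E = 3E = 96.
Each original face survives and each original vertex becomes one new face: F′ = F + V = 34.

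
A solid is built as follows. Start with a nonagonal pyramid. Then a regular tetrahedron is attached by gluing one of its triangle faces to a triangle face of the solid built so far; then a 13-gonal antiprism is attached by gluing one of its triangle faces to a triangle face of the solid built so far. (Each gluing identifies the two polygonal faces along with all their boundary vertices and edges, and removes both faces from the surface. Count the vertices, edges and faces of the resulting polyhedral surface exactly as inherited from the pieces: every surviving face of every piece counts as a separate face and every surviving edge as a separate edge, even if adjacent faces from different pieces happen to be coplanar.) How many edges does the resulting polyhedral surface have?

A nonagonal pyramid: V=10, E=18, F=10.
Attach a regular tetrahedron (V=4, E=6, F=4) along a 3-gon: merge 3 vertices and 3 edges, delete both glued faces → V=11, E=21, F=12.
Attach a 13-gonal antiprism (V=26, E=52, F=28) along a 3-gon: merge 3 vertices and 3 edges, delete both glued faces → V=34, E=70, F=38.
Check: V − E + F = 34 − 70 + 38 = 2.

70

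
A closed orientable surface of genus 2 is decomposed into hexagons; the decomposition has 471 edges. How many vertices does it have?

χ = 2 − 2·2 = -2, and every face is a hexagon so 6F = 2E.
F = 2E/6 = 157. Then V = -2 + E − F = -2 + 471 − 157 = 312.

312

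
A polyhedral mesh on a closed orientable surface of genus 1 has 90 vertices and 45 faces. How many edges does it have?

For a closed orientable surface of genus 1, χ = 2 − 2·1 = 0.
E = V + F − (0) = 90 + 45 − (0) = 135.

135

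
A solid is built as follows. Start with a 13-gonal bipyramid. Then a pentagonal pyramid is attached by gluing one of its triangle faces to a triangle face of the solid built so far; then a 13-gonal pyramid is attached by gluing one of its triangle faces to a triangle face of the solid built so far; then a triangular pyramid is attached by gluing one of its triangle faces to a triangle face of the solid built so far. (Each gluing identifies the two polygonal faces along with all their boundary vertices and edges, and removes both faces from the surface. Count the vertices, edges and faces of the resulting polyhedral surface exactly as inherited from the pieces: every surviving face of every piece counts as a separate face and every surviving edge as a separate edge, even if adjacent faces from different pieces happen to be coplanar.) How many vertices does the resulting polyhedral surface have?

30

A 13-gonal bipyramid: V=15, E=39, F=26.
Attach a pentagonal pyramid (V=6, E=10, F=6) along a 3-gon: merge 3 vertices and 3 edges, delete both glued faces → V=18, E=46, F=30.
Attach a 13-gonal pyramid (V=14, E=26, F=14) along a 3-gon: merge 3 vertices and 3 edges, delete both glued faces → V=29, E=69, F=42.
Attach a triangular pyramid (V=4, E=6, F=4) along a 3-gon: merge 3 vertices and 3 edges, delete both glued faces → V=30, E=72, F=44.
Check: V − E + F = 30 − 72 + 44 = 2.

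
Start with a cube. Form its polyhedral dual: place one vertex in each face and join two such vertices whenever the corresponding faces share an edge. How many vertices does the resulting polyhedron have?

6

The base solid has V = 8, E = 12, F = 6.
The dual swaps V and F and preserves E: V′ = F = 6, E′ = E = 12, F′ = V = 8.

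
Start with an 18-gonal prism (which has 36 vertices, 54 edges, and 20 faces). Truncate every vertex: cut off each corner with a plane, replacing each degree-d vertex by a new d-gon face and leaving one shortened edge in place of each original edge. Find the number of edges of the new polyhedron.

Truncation replaces each original edge-end by a new vertex, so V′ = 2E = 108.
Each original edge survives, and each old vertex of degree d contributes d new edges; summing degrees gives Σd = 2E, so E′ = E + 2E = 3E = 162.
Each original face survives and each original vertex becomes one new face: F′ = F + V = 56.

162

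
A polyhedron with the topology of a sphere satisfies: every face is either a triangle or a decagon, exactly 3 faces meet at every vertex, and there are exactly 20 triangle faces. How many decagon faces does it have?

Let x be the number of decagons; then F = 20 + x.
Edge–face incidences: 2E = 3·20 + 10·x = 60 + 10x.
Every vertex has degree 3, so 3V = 2E.
Euler: V − E + F = 2 ⇒ (2E)/3 − E + (20 + x) = 2.
Multiply by 6: 2·(2E) − 3·(2E) + 6·(20 + x) = 12, i.e. 120 + 6x − (60 + 10x) = 12.
Collecting terms: −4x + 60 = 12, so −4x = −48, so x = 12.
Then 2E = 60 + 10·12 = 180, so E = 90, V = 2E/3 = 60, F = 20 + 12 = 32.

12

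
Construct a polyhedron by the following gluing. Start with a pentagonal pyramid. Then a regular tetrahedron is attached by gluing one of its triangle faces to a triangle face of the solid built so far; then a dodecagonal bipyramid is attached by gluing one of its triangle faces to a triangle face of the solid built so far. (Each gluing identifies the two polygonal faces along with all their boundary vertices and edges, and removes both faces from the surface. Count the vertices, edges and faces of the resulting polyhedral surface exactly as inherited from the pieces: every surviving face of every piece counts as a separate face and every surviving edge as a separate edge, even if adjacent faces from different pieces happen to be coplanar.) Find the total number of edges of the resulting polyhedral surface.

46

A pentagonal pyramid: V=6, E=10, F=6.
Attach a regular tetrahedron (V=4, E=6, F=4) along a 3-gon: merge 3 vertices and 3 edges, delete both glued faces → V=7, E=13, F=8.
Attach a dodecagonal bipyramid (V=14, E=36, F=24) along a 3-gon: merge 3 vertices and 3 edges, delete both glued faces → V=18, E=46, F=30.
Check: V − E + F = 18 − 46 + 30 = 2.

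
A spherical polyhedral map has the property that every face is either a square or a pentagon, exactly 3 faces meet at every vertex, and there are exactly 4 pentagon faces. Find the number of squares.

4

Let x be the number of squares; then F = 4 + x.
Edge–face incidences: 2E = 5·4 + 4·x = 20 + 4x.
Every vertex has degree 3, so 3V = 2E.
Euler: V − E + F = 2 ⇒ (2E)/3 − E + (4 + x) = 2.
Multiply by 6: 2·(2E) − 3·(2E) + 6·(4 + x) = 12, i.e. 24 + 6x − (20 + 4x) = 12.
Collecting terms: 2x + 4 = 12, so 2x = 8, so x = 4.
Then 2E = 20 + 4·4 = 36, so E = 18, V = 2E/3 = 12, F = 4 + 4 = 8.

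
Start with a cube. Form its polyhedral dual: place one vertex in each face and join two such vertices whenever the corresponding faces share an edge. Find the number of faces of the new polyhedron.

8

The base solid has V = 8, E = 12, F = 6.
The dual swaps V and F and preserves E: V′ = F = 6, E′ = E = 12, F′ = V = 8.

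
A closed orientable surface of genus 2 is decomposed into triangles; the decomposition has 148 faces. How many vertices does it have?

72

χ = 2 − 2·2 = -2, and every face is a triangle so 3F = 2E.
E = 3·148/2 = 222. Then V = -2 + E − F = -2 + 222 − 148 = 72.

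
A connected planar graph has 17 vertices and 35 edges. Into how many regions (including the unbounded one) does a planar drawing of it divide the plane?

Euler's formula for a connected plane graph: V − E + F = 2, so F = 2 − 17 + 35 = 20.

20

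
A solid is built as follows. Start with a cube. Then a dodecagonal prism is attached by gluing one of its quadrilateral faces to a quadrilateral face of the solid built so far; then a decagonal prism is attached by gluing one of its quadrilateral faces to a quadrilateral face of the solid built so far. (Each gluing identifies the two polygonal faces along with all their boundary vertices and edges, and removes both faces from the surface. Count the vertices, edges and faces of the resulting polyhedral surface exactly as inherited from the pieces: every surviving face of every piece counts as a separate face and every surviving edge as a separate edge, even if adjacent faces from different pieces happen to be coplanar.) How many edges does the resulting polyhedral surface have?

70

A cube: V=8, E=12, F=6.
Attach a dodecagonal prism (V=24, E=36, F=14) along a 4-gon: merge 4 vertices and 4 edges, delete both glued faces → V=28, E=44, F=18.
Attach a decagonal prism (V=20, E=30, F=12) along a 4-gon: merge 4 vertices and 4 edges, delete both glued faces → V=44, E=70, F=28.
Check: V − E + F = 44 − 70 + 28 = 2.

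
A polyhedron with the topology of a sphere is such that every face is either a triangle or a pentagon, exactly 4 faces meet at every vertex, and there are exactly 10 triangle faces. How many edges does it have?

Let x be the number of pentagons; then F = 10 + x.
Edge–face incidences: 2E = 3·10 + 5·x = 30 + 5x.
Every vertex has degree 4, so 4V = 2E.
Euler: V − E + F = 2 ⇒ (2E)/4 − E + (10 + x) = 2.
Multiply by 8: 2·(2E) − 4·(2E) + 8·(10 + x) = 16, i.e. 80 + 8x − 2·(30 + 5x) = 16.
Collecting terms: −2x + 20 = 16, so −2x = −4, so x = 2.
Then 2E = 30 + 5·2 = 40, so E = 20, V = 2E/4 = 10, F = 10 + 2 = 12.

20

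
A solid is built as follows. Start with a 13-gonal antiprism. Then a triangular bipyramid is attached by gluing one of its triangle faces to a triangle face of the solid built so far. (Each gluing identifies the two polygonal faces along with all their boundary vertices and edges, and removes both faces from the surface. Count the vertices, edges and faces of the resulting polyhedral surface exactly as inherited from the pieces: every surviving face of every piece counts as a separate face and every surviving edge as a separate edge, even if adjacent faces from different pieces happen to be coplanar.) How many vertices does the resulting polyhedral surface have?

A 13-gonal antiprism: V=26, E=52, F=28.
Attach a triangular bipyramid (V=5, E=9, F=6) along a 3-gon: merge 3 vertices and 3 edges, delete both glued faces → V=28, E=58, F=32.
Check: V − E + F = 28 − 58 + 32 = 2.

28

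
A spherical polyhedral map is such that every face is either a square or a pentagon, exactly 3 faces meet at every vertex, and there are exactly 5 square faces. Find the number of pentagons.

Let x be the number of pentagons; then F = 5 + x.
Edge–face incidences: 2E = 4·5 + 5·x = 20 + 5x.
Every vertex has degree 3, so 3V = 2E.
Euler: V − E + F = 2 ⇒ (2E)/3 − E + (5 + x) = 2.
Multiply by 6: 2·(2E) − 3·(2E) + 6·(5 + x) = 12, i.e. 30 + 6x − (20 + 5x) = 12.
Collecting terms: x + 10 = 12, so x = 2.
Then 2E = 20 + 5·2 = 30, so E = 15, V = 2E/3 = 10, F = 5 + 2 = 7.

2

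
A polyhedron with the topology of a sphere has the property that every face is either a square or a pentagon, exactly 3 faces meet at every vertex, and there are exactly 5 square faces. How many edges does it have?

Let x be the number of pentagons; then F = 5 + x.
Edge–face incidences: 2E = 4·5 + 5·x = 20 + 5x.
Every vertex has degree 3, so 3V = 2E.
Euler: V − E + F = 2 ⇒ (2E)/3 − E + (5 + x) = 2.
Multiply by 6: 2·(2E) − 3·(2E) + 6·(5 + x) = 12, i.e. 30 + 6x − (20 + 5x) = 12.
Collecting terms: x + 10 = 12, so x = 2.
Then 2E = 20 + 5·2 = 30, so E = 15, V = 2E/3 = 10, F = 5 + 2 = 7.

15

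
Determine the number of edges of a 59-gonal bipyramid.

177

A bipyramid over an n-gon has 2n triangular faces and n + 2 vertices: V = 59 + 2 = 61, E = 3·59 = 177, F = 2·59 = 118.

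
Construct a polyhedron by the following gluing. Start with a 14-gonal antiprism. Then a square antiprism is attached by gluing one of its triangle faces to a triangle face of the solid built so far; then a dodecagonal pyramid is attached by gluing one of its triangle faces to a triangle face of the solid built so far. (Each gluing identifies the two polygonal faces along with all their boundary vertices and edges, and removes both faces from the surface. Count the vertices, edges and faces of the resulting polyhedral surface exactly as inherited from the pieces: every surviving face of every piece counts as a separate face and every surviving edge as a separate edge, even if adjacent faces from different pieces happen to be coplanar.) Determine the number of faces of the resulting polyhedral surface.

A 14-gonal antiprism: V=28, E=56, F=30.
Attach a square antiprism (V=8, E=16, F=10) along a 3-gon: merge 3 vertices and 3 edges, delete both glued faces → V=33, E=69, F=38.
Attach a dodecagonal pyramid (V=13, E=24, F=13) along a 3-gon: merge 3 vertices and 3 edges, delete both glued faces → V=43, E=90, F=49.
Check: V − E + F = 43 − 90 + 49 = 2.

49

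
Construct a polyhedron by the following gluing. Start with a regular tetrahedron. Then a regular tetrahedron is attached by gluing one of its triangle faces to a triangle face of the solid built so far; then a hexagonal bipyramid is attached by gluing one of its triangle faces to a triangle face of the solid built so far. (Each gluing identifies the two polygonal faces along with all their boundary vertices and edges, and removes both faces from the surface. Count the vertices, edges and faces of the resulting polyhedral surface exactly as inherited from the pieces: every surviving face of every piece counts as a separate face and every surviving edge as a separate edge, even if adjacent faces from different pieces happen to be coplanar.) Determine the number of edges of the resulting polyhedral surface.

A regular tetrahedron: V=4, E=6, F=4.
Attach a regular tetrahedron (V=4, E=6, F=4) along a 3-gon: merge 3 vertices and 3 edges, delete both glued faces → V=5, E=9, F=6.
Attach a hexagonal bipyramid (V=8, E=18, F=12) along a 3-gon: merge 3 vertices and 3 edges, delete both glued faces → V=10, E=24, F=16.
Check: V − E + F = 10 − 24 + 16 = 2.

24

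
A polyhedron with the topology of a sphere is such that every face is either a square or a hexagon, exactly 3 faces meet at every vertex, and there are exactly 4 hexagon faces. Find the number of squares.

Let x be the number of squares; then F = 4 + x.
Edge–face incidences: 2E = 6·4 + 4·x = 24 + 4x.
Every vertex has degree 3, so 3V = 2E.
Euler: V − E + F = 2 ⇒ (2E)/3 − E + (4 + x) = 2.
Multiply by 6: 2·(2E) − 3·(2E) + 6·(4 + x) = 12, i.e. 24 + 6x − (24 + 4x) = 12.
Collecting terms: 2x = 12, so x = 6.
Then 2E = 24 + 4·6 = 48, so E = 24, V = 2E/3 = 16, F = 4 + 6 = 10.

6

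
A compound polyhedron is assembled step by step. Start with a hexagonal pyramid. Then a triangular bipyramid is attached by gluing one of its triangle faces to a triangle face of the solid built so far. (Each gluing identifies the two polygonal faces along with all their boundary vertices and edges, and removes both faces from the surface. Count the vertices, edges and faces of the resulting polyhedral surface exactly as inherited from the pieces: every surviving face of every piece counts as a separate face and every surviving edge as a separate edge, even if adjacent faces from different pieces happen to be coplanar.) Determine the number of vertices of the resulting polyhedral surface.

9

A hexagonal pyramid: V=7, E=12, F=7.
Attach a triangular bipyramid (V=5, E=9, F=6) along a 3-gon: merge 3 vertices and 3 edges, delete both glued faces → V=9, E=18, F=11.
Check: V − E + F = 9 − 18 + 11 = 2.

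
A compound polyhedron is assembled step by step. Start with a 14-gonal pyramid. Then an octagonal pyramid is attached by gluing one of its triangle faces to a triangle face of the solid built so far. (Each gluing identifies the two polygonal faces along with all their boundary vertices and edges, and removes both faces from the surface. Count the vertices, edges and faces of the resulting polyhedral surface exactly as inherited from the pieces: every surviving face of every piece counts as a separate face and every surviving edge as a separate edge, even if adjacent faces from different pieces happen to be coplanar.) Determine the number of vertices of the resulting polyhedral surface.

21

A 14-gonal pyramid: V=15, E=28, F=15.
Attach an octagonal pyramid (V=9, E=16, F=9) along a 3-gon: merge 3 vertices and 3 edges, delete both glued faces → V=21, E=41, F=22.
Check: V − E + F = 21 − 41 + 22 = 2.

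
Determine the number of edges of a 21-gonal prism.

A prism on an n-gon has two n-gon bases and n rectangular sides: V = 2·21 = 42, E = 3·21 = 63, F = 21 + 2 = 23.

63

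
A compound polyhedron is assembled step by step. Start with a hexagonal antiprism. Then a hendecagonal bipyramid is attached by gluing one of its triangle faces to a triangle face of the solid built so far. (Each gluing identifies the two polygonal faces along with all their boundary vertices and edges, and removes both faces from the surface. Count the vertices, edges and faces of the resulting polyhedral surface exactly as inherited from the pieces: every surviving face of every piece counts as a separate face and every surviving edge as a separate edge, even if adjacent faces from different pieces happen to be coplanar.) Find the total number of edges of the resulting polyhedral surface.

54

A hexagonal antiprism: V=12, E=24, F=14.
Attach a hendecagonal bipyramid (V=13, E=33, F=22) along a 3-gon: merge 3 vertices and 3 edges, delete both glued faces → V=22, E=54, F=34.
Check: V − E + F = 22 − 54 + 34 = 2.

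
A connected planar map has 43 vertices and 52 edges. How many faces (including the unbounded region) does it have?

Euler's formula for a connected plane graph: V − E + F = 2, so F = 2 − 43 + 52 = 11.

11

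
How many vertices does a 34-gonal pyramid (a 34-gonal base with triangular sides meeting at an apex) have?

35

A pyramid on an n-gon base has one n-gon and n triangles: V = 34 + 1 = 35, E = 2·34 = 68, F = 34 + 1 = 35.
Check: V − E + F = 35 − 68 + 35 = 2.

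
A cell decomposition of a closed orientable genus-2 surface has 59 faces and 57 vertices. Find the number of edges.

118

For a closed orientable surface of genus 2, χ = 2 − 2·2 = -2.
E = V + F − (-2) = 57 + 59 − (-2) = 118.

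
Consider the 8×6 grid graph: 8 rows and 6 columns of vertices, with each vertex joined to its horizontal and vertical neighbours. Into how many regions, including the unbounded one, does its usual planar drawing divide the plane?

36

The grid has V = 8·6 = 48 vertices and E = 8·5 + 6·7 = 82 edges.
F = 2 − V + E = 2 − 48 + 82 = 36.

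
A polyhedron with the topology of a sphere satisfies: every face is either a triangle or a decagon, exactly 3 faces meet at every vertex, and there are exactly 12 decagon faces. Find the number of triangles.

Let x be the number of triangles; then F = 12 + x.
Edge–face incidences: 2E = 10·12 + 3·x = 120 + 3x.
Every vertex has degree 3, so 3V = 2E.
Euler: V − E + F = 2 ⇒ (2E)/3 − E + (12 + x) = 2.
Multiply by 6: 2·(2E) − 3·(2E) + 6·(12 + x) = 12, i.e. 72 + 6x − (120 + 3x) = 12.
Collecting terms: 3x − 48 = 12, so 3x = 60, so x = 20.
Then 2E = 120 + 3·20 = 180, so E = 90, V = 2E/3 = 60, F = 12 + 20 = 32.

20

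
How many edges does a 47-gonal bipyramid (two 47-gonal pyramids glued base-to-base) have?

A bipyramid over an n-gon has 2n triangular faces and n + 2 vertices: V = 47 + 2 = 49, E = 3·47 = 141, F = 2·47 = 94.

141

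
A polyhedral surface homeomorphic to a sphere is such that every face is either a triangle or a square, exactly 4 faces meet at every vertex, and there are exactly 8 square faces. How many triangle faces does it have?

Let x be the number of triangles; then F = 8 + x.
Edge–face incidences: 2E = 4·8 + 3·x = 32 + 3x.
Every vertex has degree 4, so 4V = 2E.
Euler: V − E + F = 2 ⇒ (2E)/4 − E + (8 + x) = 2.
Multiply by 8: 2·(2E) − 4·(2E) + 8·(8 + x) = 16, i.e. 64 + 8x − 2·(32 + 3x) = 16.
Collecting terms: 2x = 16, so x = 8.
Then 2E = 32 + 3·8 = 56, so E = 28, V = 2E/4 = 14, F = 8 + 8 = 16.

8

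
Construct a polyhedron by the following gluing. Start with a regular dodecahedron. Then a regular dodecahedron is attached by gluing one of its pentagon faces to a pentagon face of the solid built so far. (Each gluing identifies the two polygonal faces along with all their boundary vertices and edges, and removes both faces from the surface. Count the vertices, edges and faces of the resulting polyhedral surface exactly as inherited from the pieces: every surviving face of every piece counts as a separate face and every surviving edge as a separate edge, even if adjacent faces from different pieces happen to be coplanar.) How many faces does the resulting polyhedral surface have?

22

A regular dodecahedron: V=20, E=30, F=12.
Attach a regular dodecahedron (V=20, E=30, F=12) along a 5-gon: merge 5 vertices and 5 edges, delete both glued faces → V=35, E=55, F=22.
Check: V − E + F = 35 − 55 + 22 = 2.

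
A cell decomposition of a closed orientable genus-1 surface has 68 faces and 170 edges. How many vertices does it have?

102

For a closed orientable surface of genus 1, χ = 2 − 2·1 = 0.
V = 0 + E − F = 0 + 170 − 68 = 102.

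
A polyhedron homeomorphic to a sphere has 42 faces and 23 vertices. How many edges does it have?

Here V − E + F = 2.
E = V + F − (2) = 23 + 42 − (2) = 63.

63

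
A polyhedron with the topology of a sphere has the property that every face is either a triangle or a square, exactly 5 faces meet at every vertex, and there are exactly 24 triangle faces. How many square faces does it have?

Let x be the number of squares; then F = 24 + x.
Edge–face incidences: 2E = 3·24 + 4·x = 72 + 4x.
Every vertex has degree 5, so 5V = 2E.
Euler: V − E + F = 2 ⇒ (2E)/5 − E + (24 + x) = 2.
Multiply by 10: 2·(2E) − 5·(2E) + 10·(24 + x) = 20, i.e. 240 + 10x − 3·(72 + 4x) = 20.
Collecting terms: −2x + 24 = 20, so −2x = −4, so x = 2.
Then 2E = 72 + 4·2 = 80, so E = 40, V = 2E/5 = 16, F = 24 + 2 = 26.

2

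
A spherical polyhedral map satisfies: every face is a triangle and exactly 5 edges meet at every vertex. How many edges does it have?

30

Each face has 3 edges and each edge borders two faces, so 2E = 3F.
Each vertex has degree 5, so 5V = 2E and hence V = 3F/5.
Euler: V − E + F = 2 ⇒ (3F/5) − (3F/2) + F = 2.
Multiply by 10: (6 − 15 + 10)F = 20, i.e. 1F = 20.
So F = 20, E = 3·20/2 = 30, V = 3·20/5 = 12.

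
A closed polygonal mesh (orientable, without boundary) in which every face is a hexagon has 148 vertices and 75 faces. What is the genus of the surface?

2

Every face is a hexagon, so 2E = 6·75 = 450, giving E = 225.
χ = V − E + F = 148 − 225 + 75 = -2.
For a closed orientable surface χ = 2 − 2g, so g = (2 − (-2))/2 = 2.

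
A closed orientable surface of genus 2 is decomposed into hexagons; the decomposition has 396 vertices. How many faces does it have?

199

χ = 2 − 2·2 = -2, and every face is a hexagon so 6F = 2E.
V − E + F = -2 with E = 6F/2 gives 396 − (6/2 − 1)·F = -2, so F = 199 and E = 597.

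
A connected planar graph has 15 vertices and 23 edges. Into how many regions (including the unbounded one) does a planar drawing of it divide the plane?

Euler's formula for a connected plane graph: V − E + F = 2, so F = 2 − 15 + 23 = 10.

10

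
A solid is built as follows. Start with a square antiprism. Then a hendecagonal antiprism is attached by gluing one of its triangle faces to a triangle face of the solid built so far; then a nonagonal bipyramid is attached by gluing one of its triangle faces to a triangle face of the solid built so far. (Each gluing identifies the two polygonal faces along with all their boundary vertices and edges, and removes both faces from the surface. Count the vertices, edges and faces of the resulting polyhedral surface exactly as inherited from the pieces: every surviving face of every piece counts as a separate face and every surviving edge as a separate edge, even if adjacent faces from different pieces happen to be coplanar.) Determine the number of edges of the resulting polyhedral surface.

A square antiprism: V=8, E=16, F=10.
Attach a hendecagonal antiprism (V=22, E=44, F=24) along a 3-gon: merge 3 vertices and 3 edges, delete both glued faces → V=27, E=57, F=32.
Attach a nonagonal bipyramid (V=11, E=27, F=18) along a 3-gon: merge 3 vertices and 3 edges, delete both glued faces → V=35, E=81, F=48.
Check: V − E + F = 35 − 81 + 48 = 2.

81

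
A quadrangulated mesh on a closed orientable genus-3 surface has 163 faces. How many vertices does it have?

χ = 2 − 2·3 = -4, and every face is a square so 4F = 2E.
E = 4·163/2 = 326. Then V = -4 + E − F = -4 + 326 − 163 = 159.

159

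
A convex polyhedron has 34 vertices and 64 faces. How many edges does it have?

96

Here V − E + F = 2.
E = V + F − (2) = 34 + 64 − (2) = 96.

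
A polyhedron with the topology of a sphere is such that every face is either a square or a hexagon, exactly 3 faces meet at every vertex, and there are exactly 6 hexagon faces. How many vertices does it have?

Let x be the number of squares; then F = 6 + x.
Edge–face incidences: 2E = 6·6 + 4·x = 36 + 4x.
Every vertex has degree 3, so 3V = 2E.
Euler: V − E + F = 2 ⇒ (2E)/3 − E + (6 + x) = 2.
Multiply by 6: 2·(2E) − 3·(2E) + 6·(6 + x) = 12, i.e. 36 + 6x − (36 + 4x) = 12.
Collecting terms: 2x = 12, so x = 6.
Then 2E = 36 + 4·6 = 60, so E = 30, V = 2E/3 = 20, F = 6 + 6 = 12.

20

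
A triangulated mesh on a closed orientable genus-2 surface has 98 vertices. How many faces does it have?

200

χ = 2 − 2·2 = -2, and every face is a triangle so 3F = 2E.
V − E + F = -2 with E = 3F/2 gives 98 − (3/2 − 1)·F = -2, so F = 200 and E = 300.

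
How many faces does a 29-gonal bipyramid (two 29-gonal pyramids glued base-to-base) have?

58

A bipyramid over an n-gon has 2n triangular faces and n + 2 vertices: V = 29 + 2 = 31, E = 3·29 = 87, F = 2·29 = 58.
Check: V − E + F = 31 − 87 + 58 = 2.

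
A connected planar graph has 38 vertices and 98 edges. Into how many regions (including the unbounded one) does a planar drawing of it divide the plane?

62

Euler's formula for a connected plane graph: V − E + F = 2, so F = 2 − 38 + 98 = 62.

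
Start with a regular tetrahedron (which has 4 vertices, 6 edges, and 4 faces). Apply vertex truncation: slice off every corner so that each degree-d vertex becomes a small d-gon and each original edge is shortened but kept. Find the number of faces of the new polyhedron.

Truncation replaces each original edge-end by a new vertex, so V′ = 2E = 12.
Each original edge survives, and each old vertex of degree d contributes d new edges; summing degrees gives Σd = 2E, so E′ = E + 2E = 3E = 18.
Each original face survives and each original vertex becomes one new face: F′ = F + V = 8.

8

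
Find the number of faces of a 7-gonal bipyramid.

A bipyramid over an n-gon has 2n triangular faces and n + 2 vertices: V = 7 + 2 = 9, E = 3·7 = 21, F = 2·7 = 14.

14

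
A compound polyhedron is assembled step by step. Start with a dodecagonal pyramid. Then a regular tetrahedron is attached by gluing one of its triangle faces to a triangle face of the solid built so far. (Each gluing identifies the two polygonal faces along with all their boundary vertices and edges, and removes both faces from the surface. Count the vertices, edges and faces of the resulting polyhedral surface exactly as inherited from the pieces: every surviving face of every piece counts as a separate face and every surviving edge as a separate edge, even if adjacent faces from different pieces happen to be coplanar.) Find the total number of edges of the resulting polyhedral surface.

A dodecagonal pyramid: V=13, E=24, F=13.
Attach a regular tetrahedron (V=4, E=6, F=4) along a 3-gon: merge 3 vertices and 3 edges, delete both glued faces → V=14, E=27, F=15.
Check: V − E + F = 14 − 27 + 15 = 2.

27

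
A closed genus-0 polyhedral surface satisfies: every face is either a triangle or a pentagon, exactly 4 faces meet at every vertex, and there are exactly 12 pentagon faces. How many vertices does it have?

30

Let x be the number of triangles; then F = 12 + x.
Edge–face incidences: 2E = 5·12 + 3·x = 60 + 3x.
Every vertex has degree 4, so 4V = 2E.
Euler: V − E + F = 2 ⇒ (2E)/4 − E + (12 + x) = 2.
Multiply by 8: 2·(2E) − 4·(2E) + 8·(12 + x) = 16, i.e. 96 + 8x − 2·(60 + 3x) = 16.
Collecting terms: 2x − 24 = 16, so 2x = 40, so x = 20.
Then 2E = 60 + 3·20 = 120, so E = 60, V = 2E/4 = 30, F = 12 + 20 = 32.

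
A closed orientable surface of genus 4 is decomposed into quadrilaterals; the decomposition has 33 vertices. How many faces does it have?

χ = 2 − 2·4 = -6, and every face is a square so 4F = 2E.
V − E + F = -6 with E = 4F/2 gives 33 − (4/2 − 1)·F = -6, so F = 39 and E = 78.

39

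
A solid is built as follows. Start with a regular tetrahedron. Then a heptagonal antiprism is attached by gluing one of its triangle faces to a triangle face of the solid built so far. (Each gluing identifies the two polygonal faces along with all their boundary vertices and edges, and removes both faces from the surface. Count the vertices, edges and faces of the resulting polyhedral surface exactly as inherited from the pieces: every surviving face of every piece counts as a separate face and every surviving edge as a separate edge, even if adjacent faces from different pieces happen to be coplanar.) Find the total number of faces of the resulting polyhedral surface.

A regular tetrahedron: V=4, E=6, F=4.
Attach a heptagonal antiprism (V=14, E=28, F=16) along a 3-gon: merge 3 vertices and 3 edges, delete both glued faces → V=15, E=31, F=18.
Check: V − E + F = 15 − 31 + 18 = 2.

18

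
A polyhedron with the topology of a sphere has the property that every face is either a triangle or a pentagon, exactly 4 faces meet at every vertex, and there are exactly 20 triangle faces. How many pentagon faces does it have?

Let x be the number of pentagons; then F = 20 + x.
Edge–face incidences: 2E = 3·20 + 5·x = 60 + 5x.
Every vertex has degree 4, so 4V = 2E.
Euler: V − E + F = 2 ⇒ (2E)/4 − E + (20 + x) = 2.
Multiply by 8: 2·(2E) − 4·(2E) + 8·(20 + x) = 16, i.e. 160 + 8x − 2·(60 + 5x) = 16.
Collecting terms: −2x + 40 = 16, so −2x = −24, so x = 12.
Then 2E = 60 + 5·12 = 120, so E = 60, V = 2E/4 = 30, F = 20 + 12 = 32.

12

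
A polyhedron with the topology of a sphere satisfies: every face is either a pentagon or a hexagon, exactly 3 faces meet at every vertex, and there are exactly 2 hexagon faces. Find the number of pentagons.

Let x be the number of pentagons; then F = 2 + x.
Edge–face incidences: 2E = 6·2 + 5·x = 12 + 5x.
Every vertex has degree 3, so 3V = 2E.
Euler: V − E + F = 2 ⇒ (2E)/3 − E + (2 + x) = 2.
Multiply by 6: 2·(2E) − 3·(2E) + 6·(2 + x) = 12, i.e. 12 + 6x − (12 + 5x) = 12.
Collecting terms: x = 12.
Then 2E = 12 + 5·12 = 72, so E = 36, V = 2E/3 = 24, F = 2 + 12 = 14.

12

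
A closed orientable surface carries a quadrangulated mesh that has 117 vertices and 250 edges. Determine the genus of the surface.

Every face is a square and each edge borders two faces, so 4F = 2·250, giving F = 125.
χ = V − E + F = 117 − 250 + 125 = -8.
For a closed orientable surface χ = 2 − 2g, so g = (2 − (-8))/2 = 5.

5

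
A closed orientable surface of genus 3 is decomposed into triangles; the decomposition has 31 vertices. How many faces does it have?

70

χ = 2 − 2·3 = -4, and every face is a triangle so 3F = 2E.
V − E + F = -4 with E = 3F/2 gives 31 − (3/2 − 1)·F = -4, so F = 70 and E = 105.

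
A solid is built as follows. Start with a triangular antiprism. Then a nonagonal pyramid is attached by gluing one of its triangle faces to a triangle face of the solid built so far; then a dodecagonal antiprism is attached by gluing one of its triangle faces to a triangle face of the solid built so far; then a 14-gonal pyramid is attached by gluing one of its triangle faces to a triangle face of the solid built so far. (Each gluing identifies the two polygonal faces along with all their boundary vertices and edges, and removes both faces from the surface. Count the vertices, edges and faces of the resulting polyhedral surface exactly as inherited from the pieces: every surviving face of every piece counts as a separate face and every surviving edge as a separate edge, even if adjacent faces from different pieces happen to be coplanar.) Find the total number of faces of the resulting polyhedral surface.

A triangular antiprism: V=6, E=12, F=8.
Attach a nonagonal pyramid (V=10, E=18, F=10) along a 3-gon: merge 3 vertices and 3 edges, delete both glued faces → V=13, E=27, F=16.
Attach a dodecagonal antiprism (V=24, E=48, F=26) along a 3-gon: merge 3 vertices and 3 edges, delete both glued faces → V=34, E=72, F=40.
Attach a 14-gonal pyramid (V=15, E=28, F=15) along a 3-gon: merge 3 vertices and 3 edges, delete both glued faces → V=46, E=97, F=53.
Check: V − E + F = 46 − 97 + 53 = 2.

53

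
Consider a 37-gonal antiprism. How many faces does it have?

76

An antiprism on an n-gon has two n-gon caps and 2n triangles: V = 2·37 = 74, E = 4·37 = 148, F = 2·37 + 2 = 76.
Check: V − E + F = 74 − 148 + 76 = 2.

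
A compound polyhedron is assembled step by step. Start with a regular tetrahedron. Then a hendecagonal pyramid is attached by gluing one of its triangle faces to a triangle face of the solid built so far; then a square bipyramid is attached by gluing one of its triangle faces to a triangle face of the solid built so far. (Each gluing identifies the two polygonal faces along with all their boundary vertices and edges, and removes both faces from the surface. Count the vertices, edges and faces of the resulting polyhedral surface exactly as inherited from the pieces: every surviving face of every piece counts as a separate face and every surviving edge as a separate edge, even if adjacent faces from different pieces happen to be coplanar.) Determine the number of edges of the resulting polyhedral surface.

34

A regular tetrahedron: V=4, E=6, F=4.
Attach a hendecagonal pyramid (V=12, E=22, F=12) along a 3-gon: merge 3 vertices and 3 edges, delete both glued faces → V=13, E=25, F=14.
Attach a square bipyramid (V=6, E=12, F=8) along a 3-gon: merge 3 vertices and 3 edges, delete both glued faces → V=16, E=34, F=20.
Check: V − E + F = 16 − 34 + 20 = 2.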